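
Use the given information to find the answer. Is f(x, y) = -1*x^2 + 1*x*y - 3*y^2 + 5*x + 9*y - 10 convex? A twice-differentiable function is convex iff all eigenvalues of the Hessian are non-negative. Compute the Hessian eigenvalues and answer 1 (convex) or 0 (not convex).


The Hessian of f(x,y) = -1*x^2 + 1*x*y - 3*y^2 + 5*x + 9*y - 10 is:
H = [[-2, 1], [1, -6]]
Trace = -2 - 6 = -8
Determinant = -2*-6 - (1)^2 = 11
Discriminant = (-8)^2 - 4*11 = 20.0
Eigenvalues: lambda_1 = -6.2361, lambda_2 = -1.7639
The function is not convex.

0


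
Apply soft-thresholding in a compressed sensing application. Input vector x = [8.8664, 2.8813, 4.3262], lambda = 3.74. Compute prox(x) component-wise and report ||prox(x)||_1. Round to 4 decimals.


Soft-thresholding with lambda = 3.74:
prox(8.8664) = sign(8.8664)*max(|8.8664| - 3.74, 0) = 5.1264
prox(2.8813) = sign(2.8813)*max(|2.8813| - 3.74, 0) = 0.0
prox(4.3262) = sign(4.3262)*max(|4.3262| - 3.74, 0) = 0.5862
prox(x) = [5.1264, 0.0, 0.5862]
||prox(x)||_1 = 5.1264 + 0.0 + 0.5862 = 5.7126


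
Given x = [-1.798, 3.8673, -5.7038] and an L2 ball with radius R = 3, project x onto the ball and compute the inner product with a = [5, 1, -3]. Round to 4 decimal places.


Step 1: Compute ||x|| (intermediates to 6 decimals).
||x|| = sqrt((-1.798)^2 + 3.8673^2 + (-5.7038)^2) = 7.121948
Step 2: Project.
Since ||x|| > R, scale = R/||x|| = 3/7.121948 = 0.421233, proj(x) = scale * x
proj(x) = [-0.757377, 1.629034, -2.402629]
Step 3: Dot product.
a^T * proj(x) = 5*(-0.757377) + 1*1.629034 - 3*(-2.402629) = 5.05


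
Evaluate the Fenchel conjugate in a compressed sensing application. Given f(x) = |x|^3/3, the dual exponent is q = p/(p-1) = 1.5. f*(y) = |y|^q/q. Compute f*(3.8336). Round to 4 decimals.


The conjugate exponent q satisfies 1/p + 1/q = 1.
p = 3, so q = 3/(3 - 1) = 1.5
|y|^q = 3.8336^1.5 = 7.506
f*(3.8336) = 7.506 / 1.5 = 5.004


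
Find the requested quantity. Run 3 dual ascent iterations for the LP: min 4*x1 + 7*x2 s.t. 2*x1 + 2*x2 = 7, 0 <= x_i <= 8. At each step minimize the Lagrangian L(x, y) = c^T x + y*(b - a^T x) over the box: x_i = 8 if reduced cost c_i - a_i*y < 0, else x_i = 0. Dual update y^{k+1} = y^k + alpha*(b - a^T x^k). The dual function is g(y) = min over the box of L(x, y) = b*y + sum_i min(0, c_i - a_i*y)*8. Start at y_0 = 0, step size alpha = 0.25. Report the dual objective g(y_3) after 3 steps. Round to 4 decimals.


Dual ascent for LP: min 4*x1 + 7*x2, 2*x1 + 2*x2 = 7, 0 <= x_i <= 8
Step 1: y^k = 0.0, reduced costs: (4.0, 7.0)
  x^k = (0.0, 0.0), subgradient = b - a^T x = 7.0
  y^{k+1} = 0.0 + 0.25*7.0 = 1.75
Step 2: y^k = 1.75, reduced costs: (0.5, 3.5)
  x^k = (0.0, 0.0), subgradient = b - a^T x = 7.0
  y^{k+1} = 1.75 + 0.25*7.0 = 3.5
Step 3: y^k = 3.5, reduced costs: (-3.0, 0.0)
  x^k = (8.0, 0.0), subgradient = b - a^T x = -9.0
  y^{k+1} = 3.5 + 0.25*-9.0 = 1.25
Dual objective at y_3 = 1.25: reduced costs (1.5, 4.5), box minimizer x = (0.0, 0.0)
g(y_3) = b*y + (c1 - a1*y)*x1 + (c2 - a2*y)*x2 = 7*1.25 + 1.5*0.0 + 4.5*0.0 = 8.75 + 0.0 + 0.0 = 8.75


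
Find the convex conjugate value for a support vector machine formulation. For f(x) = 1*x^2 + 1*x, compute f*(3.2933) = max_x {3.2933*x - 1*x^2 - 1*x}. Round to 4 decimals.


f*(y) = sup_x {y*x - a*x^2 - b*x} = sup_x {(y-b)*x - a*x^2}
FOC: (y - b) - 2a*x = 0 => x* = (y - b)/(2a)
x* = (3.2933 - 1)/(2*1) = 1.1467
f*(3.2933) = (y-b)^2/(4a) = (3.2933 - 1)^2/(4*1)
= 5.2592/4 = 1.3148


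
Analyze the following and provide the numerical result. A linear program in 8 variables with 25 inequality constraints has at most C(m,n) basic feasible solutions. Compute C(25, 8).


Each vertex corresponds to some choice of n active constraints out of m, so the number of vertices is at most C(m, n) = m! / (n!(m-n)!).
m = 25, n = 8
Numerator: 25 * 24 * 23 * 22 * 21 * 20 * 19 * 18
Denominator: 8! = 40320
C(25, 8) = 1081575


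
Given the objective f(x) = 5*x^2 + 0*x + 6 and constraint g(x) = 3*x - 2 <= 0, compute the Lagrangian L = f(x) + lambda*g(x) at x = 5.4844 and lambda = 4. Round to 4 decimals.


Step 1: Evaluate f(x).
f(5.4844) = 5*5.4844^2 + 0*5.4844 + 6 = 156.3932
Step 2: Evaluate g(x).
g(5.4844) = 3*5.4844 - 2 = 14.4532
Step 3: Compute Lagrangian.
L = 156.3932 + 4*14.4532 = 214.206


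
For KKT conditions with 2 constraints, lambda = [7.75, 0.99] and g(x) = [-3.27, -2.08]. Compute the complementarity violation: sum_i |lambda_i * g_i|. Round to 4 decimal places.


KKT complementary slackness check:
lambda_1 * g_1 = 7.75 * -3.27 = -25.3425
lambda_2 * g_2 = 0.99 * -2.08 = -2.0592
Total violation = 25.3425 + 2.0592 = 27.4017


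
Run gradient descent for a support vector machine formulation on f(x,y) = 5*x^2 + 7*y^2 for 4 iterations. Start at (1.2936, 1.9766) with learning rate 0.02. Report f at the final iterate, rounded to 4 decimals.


Gradient descent on f(x,y) = 5*x^2 + 7*y^2.
Starting point: (1.2936, 1.9766), alpha = 0.02
Step 1: grad_x = 2*5*1.2936 = 12.936, grad_y = 2*7*1.9766 = 27.6724
  x_1 = 1.2936 - 0.02*12.936 = 1.0349
  y_1 = 1.9766 - 0.02*27.6724 = 1.4232
Step 2: grad_x = 2*5*1.0349 = 10.3488, grad_y = 2*7*1.4232 = 19.9241
  x_2 = 1.0349 - 0.02*10.3488 = 0.8279
  y_2 = 1.4232 - 0.02*19.9241 = 1.0247
Step 3: grad_x = 2*5*0.8279 = 8.279, grad_y = 2*7*1.0247 = 14.3454
  x_3 = 0.8279 - 0.02*8.279 = 0.6623
  y_3 = 1.0247 - 0.02*14.3454 = 0.7378
Step 4: grad_x = 2*5*0.6623 = 6.6232, grad_y = 2*7*0.7378 = 10.3287
  x_4 = 0.6623 - 0.02*6.6232 = 0.5299
  y_4 = 0.7378 - 0.02*10.3287 = 0.5312
f(0.5299, 0.5312) = 5*0.5299^2 + 7*0.5312^2 = 3.3789


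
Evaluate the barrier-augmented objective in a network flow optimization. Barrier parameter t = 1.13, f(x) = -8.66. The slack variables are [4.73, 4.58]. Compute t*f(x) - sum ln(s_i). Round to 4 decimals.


Step 1: Compute log-barrier.
ln values: [1.5539, 1.5217]
phi = -(1.5539 + 1.5217) = -3.0756
Step 2: Compute augmented objective.
t*f(x) = 1.13*-8.66 = -9.7858
Total = -9.7858 - 3.0756 = -12.8614


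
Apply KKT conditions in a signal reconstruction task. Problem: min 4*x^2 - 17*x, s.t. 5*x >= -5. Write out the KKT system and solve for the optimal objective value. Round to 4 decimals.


Step 1: Try lambda = 0 (constraint inactive).
Stationarity: 2*4*x - 17 = 0
x* = 17/(2*4) = 2.125
Check constraint: 5*2.125 = 10.625 >= -5 -- satisfied.
Step 2: Compute optimal value.
f(x*) = 4*2.125^2 - 17*2.125 = -18.0625


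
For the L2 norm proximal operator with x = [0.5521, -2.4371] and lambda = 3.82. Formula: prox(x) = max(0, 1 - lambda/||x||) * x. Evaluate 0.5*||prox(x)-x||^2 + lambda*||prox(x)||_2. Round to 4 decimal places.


Step 1: Compute ||x||.
||x|| = 2.4989
Step 2: Compute scaling factor.
scale = max(0, 1 - 3.82/2.4989) = 0.0
Step 3: prox(x) = [0.0, -0.0]
||prox(x)|| = 0.0
Step 4: Proximal objective.
0.5*||prox-x||^2 = 3.1221
lambda*||prox|| = 0.0
Total = 3.1221


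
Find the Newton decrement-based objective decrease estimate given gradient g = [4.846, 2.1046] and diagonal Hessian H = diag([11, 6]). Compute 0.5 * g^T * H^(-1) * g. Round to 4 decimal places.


Step 1: H is diagonal, so H^(-1) * g = [0.4405, 0.3508].
Step 2: g^T H^(-1) g = sum_i g_i^2 / H_ii
  = (4.846)^2/11 + (2.1046)^2/6
  = 2.1349 + 0.7382 = 2.8731
Step 3: Objective decrease = 0.5 * g^T H^(-1) g = 1.4366


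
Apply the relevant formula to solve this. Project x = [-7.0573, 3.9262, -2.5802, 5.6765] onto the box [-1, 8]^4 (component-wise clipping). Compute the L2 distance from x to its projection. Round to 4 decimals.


Project each component onto [-1, 8].
clip(-7.0573) = -1.0, clip(3.9262) = 3.9262, clip(-2.5802) = -1.0, clip(5.6765) = 5.6765
Projection = [-1.0, 3.9262, -1.0, 5.6765]
Squared diffs: [36.6909, 0.0, 2.497, 0.0]
Distance = sqrt(39.1879) = 6.26


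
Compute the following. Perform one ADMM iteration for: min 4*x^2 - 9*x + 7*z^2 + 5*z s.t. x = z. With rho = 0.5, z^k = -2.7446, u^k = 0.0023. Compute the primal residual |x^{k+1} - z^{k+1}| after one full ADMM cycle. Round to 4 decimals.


ADMM iteration with rho = 0.5, z^k = -2.7446, u^k = 0.0023
Step 1: x-update.
Minimize 4*x^2 - 9*x + (0.5/2)*(x + 2.7446 + 0.0023)^2
FOC: (2*4 + 0.5)*x = 9 + 0.5*(-2.7446 - 0.0023)
x^{k+1} = 0.8972
Step 2: z-update.
Minimize 7*z^2 + 5*z + (0.5/2)*(0.8972 - z + 0.0023)^2
FOC: (2*7 + 0.5)*z = -5 + 0.5*(0.8972 + 0.0023)
z^{k+1} = -0.3138
Step 3: u-update.
u^{k+1} = 0.0023 + 0.8972 + 0.3138 = 1.2134
Step 4: Primal residual = |0.8972 + 0.3138| = 1.2111


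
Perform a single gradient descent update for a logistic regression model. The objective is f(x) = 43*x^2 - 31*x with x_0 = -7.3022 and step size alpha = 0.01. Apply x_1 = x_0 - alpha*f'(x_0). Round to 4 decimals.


We compute the gradient at x_0 and apply the update.
f'(x) = 86*x - 31
f'(-7.3022) = 86*-7.3022 - 31 = -658.9892
x_1 = -7.3022 - 0.01*-658.9892 = -0.7123


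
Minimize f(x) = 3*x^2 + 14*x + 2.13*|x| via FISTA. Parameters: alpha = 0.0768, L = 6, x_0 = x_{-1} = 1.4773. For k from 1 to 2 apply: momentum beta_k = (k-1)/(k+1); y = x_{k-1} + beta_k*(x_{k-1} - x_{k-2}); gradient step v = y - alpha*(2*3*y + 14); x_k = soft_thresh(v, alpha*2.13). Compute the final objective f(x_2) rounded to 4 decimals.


FISTA on f(x) = 3*x^2 + 14*x + 2.13*|x|
L = 6, alpha = 0.0768
Iteration 1: beta = 0.0, y = 1.4773 + 0.0*(1.4773 - 1.4773) = 1.4773
  grad(y) = 22.8638, v = y - alpha*grad = -0.2786
  prox(v) = soft_thresh(-0.2786, 0.1636) = -0.1151
Iteration 2: beta = 0.3333, y = -0.1151 + 0.3333*(-0.1151 - 1.4773) = -0.6458
  grad(y) = 10.125, v = y - alpha*grad = -1.4234
  prox(v) = soft_thresh(-1.4234, 0.1636) = -1.2599
f(x_2) = 3*(-1.2599)^2 + 14*(-1.2599) + 2.13*|-1.2599| = -10.1928


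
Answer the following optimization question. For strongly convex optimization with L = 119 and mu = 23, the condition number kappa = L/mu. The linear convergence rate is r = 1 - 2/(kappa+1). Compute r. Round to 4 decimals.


Step 1: Compute the condition number.
kappa = L/mu = 119/23 = 5.1739
Step 2: Compute the convergence rate.
r = 1 - 2/(kappa + 1) = 1 - 2*mu/(L + mu) = (L - mu)/(L + mu) = 96/142 = 0.6761


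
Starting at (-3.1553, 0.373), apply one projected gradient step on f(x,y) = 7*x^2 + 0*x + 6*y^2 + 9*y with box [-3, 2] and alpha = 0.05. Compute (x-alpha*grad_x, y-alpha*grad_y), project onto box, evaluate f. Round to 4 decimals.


Step 1: Compute gradient at (-3.1553, 0.373).
grad_x = 2*7*-3.1553 + 0 = -44.1742
grad_y = 2*6*0.373 + 9 = 13.476
Step 2: Gradient step.
x_raw = -3.1553 - 0.05*-44.1742 = -0.9466
y_raw = 0.373 - 0.05*13.476 = -0.3008
Step 3: Project onto [-3, 2].
x_proj = clip(-0.9466) = -0.9466
y_proj = clip(-0.3008) = -0.3008
Step 4: Evaluate f.
f(-0.9466, -0.3008) = 4.1079


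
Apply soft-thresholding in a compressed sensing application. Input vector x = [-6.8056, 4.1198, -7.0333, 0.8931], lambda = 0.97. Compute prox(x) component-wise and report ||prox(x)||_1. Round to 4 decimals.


Soft-thresholding with lambda = 0.97:
prox(-6.8056) = sign(-6.8056)*max(|-6.8056| - 0.97, 0) = -5.8356
prox(4.1198) = sign(4.1198)*max(|4.1198| - 0.97, 0) = 3.1498
prox(-7.0333) = sign(-7.0333)*max(|-7.0333| - 0.97, 0) = -6.0633
prox(0.8931) = sign(0.8931)*max(|0.8931| - 0.97, 0) = 0.0
prox(x) = [-5.8356, 3.1498, -6.0633, 0.0]
||prox(x)||_1 = 5.8356 + 3.1498 + 6.0633 + 0.0 = 15.0487


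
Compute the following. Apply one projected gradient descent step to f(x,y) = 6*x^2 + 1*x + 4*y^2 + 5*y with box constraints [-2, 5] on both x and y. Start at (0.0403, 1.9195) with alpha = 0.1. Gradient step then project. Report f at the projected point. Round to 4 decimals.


Step 1: Compute gradient at (0.0403, 1.9195).
grad_x = 2*6*0.0403 + 1 = 1.4836
grad_y = 2*4*1.9195 + 5 = 20.356
Step 2: Gradient step.
x_raw = 0.0403 - 0.1*1.4836 = -0.1081
y_raw = 1.9195 - 0.1*20.356 = -0.1161
Step 3: Project onto [-2, 5].
x_proj = clip(-0.1081) = -0.1081
y_proj = clip(-0.1161) = -0.1161
Step 4: Evaluate f.
f(-0.1081, -0.1161) = -0.5646


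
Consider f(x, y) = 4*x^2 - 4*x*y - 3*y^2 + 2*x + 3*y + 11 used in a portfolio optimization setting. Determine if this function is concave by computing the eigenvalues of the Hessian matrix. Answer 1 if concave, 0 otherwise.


The Hessian of f(x,y) = 4*x^2 - 4*x*y - 3*y^2 + 2*x + 3*y + 11 is:
H = [[8, -4], [-4, -6]]
Trace = 8 - 6 = 2
Determinant = 8*-6 - (-4)^2 = -64
Discriminant = (2)^2 - 4*-64 = 260.0
Eigenvalues: lambda_1 = -7.0623, lambda_2 = 9.0623
The function is not concave.

0


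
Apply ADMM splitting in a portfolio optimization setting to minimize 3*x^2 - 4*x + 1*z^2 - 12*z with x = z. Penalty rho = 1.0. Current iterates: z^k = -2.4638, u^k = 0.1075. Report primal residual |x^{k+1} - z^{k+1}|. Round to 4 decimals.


ADMM iteration with rho = 1.0, z^k = -2.4638, u^k = 0.1075
Step 1: x-update.
Minimize 3*x^2 - 4*x + (1.0/2)*(x + 2.4638 + 0.1075)^2
FOC: (2*3 + 1.0)*x = 4 + 1.0*(-2.4638 - 0.1075)
x^{k+1} = 0.2041
Step 2: z-update.
Minimize 1*z^2 - 12*z + (1.0/2)*(0.2041 - z + 0.1075)^2
FOC: (2*1 + 1.0)*z = 12 + 1.0*(0.2041 + 0.1075)
z^{k+1} = 4.1039
Step 3: u-update.
u^{k+1} = 0.1075 + 0.2041 - 4.1039 = -3.7923
Step 4: Primal residual = |0.2041 - 4.1039| = 3.8998


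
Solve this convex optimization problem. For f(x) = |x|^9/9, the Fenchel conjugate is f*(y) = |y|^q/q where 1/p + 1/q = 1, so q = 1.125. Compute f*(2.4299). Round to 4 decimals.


The conjugate exponent q satisfies 1/p + 1/q = 1.
p = 9, so q = 9/(9 - 1) = 1.125
|y|^q = 2.4299^1.125 = 2.7151
f*(2.4299) = 2.7151 / 1.125 = 2.4134


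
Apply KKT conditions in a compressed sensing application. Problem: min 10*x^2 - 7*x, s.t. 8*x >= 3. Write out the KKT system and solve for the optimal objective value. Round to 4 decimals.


Step 1: Try lambda = 0 (constraint inactive).
x_unc = 7/(2*10) = 0.35
Check: 8*0.35 = 2.8 < 3 -- violated!
Step 2: Constraint must be active: 8*x = 3
x* = 3/8 = 0.375
lambda = (2*10*0.375 - 7)/8 = 0.0625
Step 3: Compute optimal value.
f(x*) = 10*0.375^2 - 7*0.375 = -1.2188


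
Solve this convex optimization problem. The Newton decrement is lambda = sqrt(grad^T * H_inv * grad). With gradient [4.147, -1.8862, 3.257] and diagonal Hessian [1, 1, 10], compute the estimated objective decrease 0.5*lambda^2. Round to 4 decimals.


Step 1: H is diagonal, so H^(-1) * g = [4.147, -1.8862, 0.3257].
Step 2: g^T H^(-1) g = sum_i g_i^2 / H_ii
  = (4.147)^2/1 + (-1.8862)^2/1 + (3.257)^2/10
  = 17.1976 + 3.5578 + 1.0608 = 21.8162
Step 3: Objective decrease = 0.5 * g^T H^(-1) g = 10.9081


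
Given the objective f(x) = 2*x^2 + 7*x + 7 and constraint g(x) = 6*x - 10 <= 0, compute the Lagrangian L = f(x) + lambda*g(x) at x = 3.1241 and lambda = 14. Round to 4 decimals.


Step 1: Evaluate f(x).
f(3.1241) = 2*3.1241^2 + 7*3.1241 + 7 = 48.3887
Step 2: Evaluate g(x).
g(3.1241) = 6*3.1241 - 10 = 8.7446
Step 3: Compute Lagrangian.
L = 48.3887 + 14*8.7446 = 170.8131


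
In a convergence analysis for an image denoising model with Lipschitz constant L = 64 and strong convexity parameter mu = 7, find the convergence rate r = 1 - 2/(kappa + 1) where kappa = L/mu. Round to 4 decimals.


Step 1: Compute the condition number.
kappa = L/mu = 64/7 = 9.1429
Step 2: Compute the convergence rate.
r = 1 - 2/(kappa + 1) = 1 - 2*mu/(L + mu) = (L - mu)/(L + mu) = 57/71 = 0.8028


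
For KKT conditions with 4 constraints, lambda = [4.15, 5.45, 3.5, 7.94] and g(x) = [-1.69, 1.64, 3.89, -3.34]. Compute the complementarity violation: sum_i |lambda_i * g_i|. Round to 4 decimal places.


KKT complementary slackness check:
lambda_1 * g_1 = 4.15 * -1.69 = -7.0135
lambda_2 * g_2 = 5.45 * 1.64 = 8.938
lambda_3 * g_3 = 3.5 * 3.89 = 13.615
lambda_4 * g_4 = 7.94 * -3.34 = -26.5196
Total violation = 7.0135 + 8.938 + 13.615 + 26.5196 = 56.0861


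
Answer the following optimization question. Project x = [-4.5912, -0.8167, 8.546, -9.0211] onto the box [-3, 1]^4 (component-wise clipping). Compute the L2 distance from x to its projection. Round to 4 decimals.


Project each component onto [-3, 1].
clip(-4.5912) = -3.0, clip(-0.8167) = -0.8167, clip(8.546) = 1.0, clip(-9.0211) = -3.0
Projection = [-3.0, -0.8167, 1.0, -3.0]
Squared diffs: [2.5319, 0.0, 56.9421, 36.2536]
Distance = sqrt(95.7276) = 9.7841


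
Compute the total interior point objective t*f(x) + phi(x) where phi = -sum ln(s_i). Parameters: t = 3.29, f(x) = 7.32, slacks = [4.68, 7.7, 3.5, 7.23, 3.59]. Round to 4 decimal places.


Step 1: Compute log-barrier.
ln values: [1.5433, 2.0412, 1.2528, 1.9782, 1.2782]
phi = -(1.5433 + 2.0412 + 1.2528 + 1.9782 + 1.2782) = -8.0937
Step 2: Compute augmented objective.
t*f(x) = 3.29*7.32 = 24.0828
Total = 24.0828 - 8.0937 = 15.9891


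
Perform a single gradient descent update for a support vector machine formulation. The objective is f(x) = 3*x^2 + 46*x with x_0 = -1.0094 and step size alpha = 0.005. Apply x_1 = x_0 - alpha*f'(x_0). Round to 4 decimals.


We compute the gradient at x_0 and apply the update.
f'(x) = 6*x + 46
f'(-1.0094) = 6*-1.0094 + 46 = 39.9436
x_1 = -1.0094 - 0.005*39.9436 = -1.2091


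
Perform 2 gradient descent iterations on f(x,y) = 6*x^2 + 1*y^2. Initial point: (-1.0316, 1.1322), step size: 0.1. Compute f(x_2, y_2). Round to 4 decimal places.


Gradient descent on f(x,y) = 6*x^2 + 1*y^2.
Starting point: (-1.0316, 1.1322), alpha = 0.1
Step 1: grad_x = 2*6*-1.0316 = -12.3792, grad_y = 2*1*1.1322 = 2.2644
  x_1 = -1.0316 - 0.1*-12.3792 = 0.2063
  y_1 = 1.1322 - 0.1*2.2644 = 0.9058
Step 2: grad_x = 2*6*0.2063 = 2.4758, grad_y = 2*1*0.9058 = 1.8115
  x_2 = 0.2063 - 0.1*2.4758 = -0.0413
  y_2 = 0.9058 - 0.1*1.8115 = 0.7246
f(-0.0413, 0.7246) = 6*(-0.0413)^2 + 1*0.7246^2 = 0.5353


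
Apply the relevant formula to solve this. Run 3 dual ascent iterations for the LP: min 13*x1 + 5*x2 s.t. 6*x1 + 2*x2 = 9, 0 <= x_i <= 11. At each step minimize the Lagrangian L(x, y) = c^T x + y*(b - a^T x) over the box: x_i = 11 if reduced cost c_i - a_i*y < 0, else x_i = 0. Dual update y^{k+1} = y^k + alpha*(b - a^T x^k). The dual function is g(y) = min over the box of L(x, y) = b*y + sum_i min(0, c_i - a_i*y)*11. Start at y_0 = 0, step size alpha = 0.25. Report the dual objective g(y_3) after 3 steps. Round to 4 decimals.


Dual ascent for LP: min 13*x1 + 5*x2, 6*x1 + 2*x2 = 9, 0 <= x_i <= 11
Step 1: y^k = 0.0, reduced costs: (13.0, 5.0)
  x^k = (0.0, 0.0), subgradient = b - a^T x = 9.0
  y^{k+1} = 0.0 + 0.25*9.0 = 2.25
Step 2: y^k = 2.25, reduced costs: (-0.5, 0.5)
  x^k = (11.0, 0.0), subgradient = b - a^T x = -57.0
  y^{k+1} = 2.25 + 0.25*-57.0 = -12.0
Step 3: y^k = -12.0, reduced costs: (85.0, 29.0)
  x^k = (0.0, 0.0), subgradient = b - a^T x = 9.0
  y^{k+1} = -12.0 + 0.25*9.0 = -9.75
Dual objective at y_3 = -9.75: reduced costs (71.5, 24.5), box minimizer x = (0.0, 0.0)
g(y_3) = b*y + (c1 - a1*y)*x1 + (c2 - a2*y)*x2 = 9*(-9.75) + 71.5*0.0 + 24.5*0.0 = -87.75 + 0.0 + 0.0 = -87.75


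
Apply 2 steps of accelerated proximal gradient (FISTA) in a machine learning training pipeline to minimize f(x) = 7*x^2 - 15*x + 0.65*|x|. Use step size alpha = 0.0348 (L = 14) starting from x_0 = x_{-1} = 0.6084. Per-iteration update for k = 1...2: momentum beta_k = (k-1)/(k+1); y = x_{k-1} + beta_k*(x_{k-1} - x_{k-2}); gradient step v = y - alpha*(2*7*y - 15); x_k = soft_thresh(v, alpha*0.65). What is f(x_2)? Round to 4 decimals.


FISTA on f(x) = 7*x^2 - 15*x + 0.65*|x|
L = 14, alpha = 0.0348
Iteration 1: beta = 0.0, y = 0.6084 + 0.0*(0.6084 - 0.6084) = 0.6084
  grad(y) = -6.4824, v = y - alpha*grad = 0.834
  prox(v) = soft_thresh(0.834, 0.0226) = 0.8114
Iteration 2: beta = 0.3333, y = 0.8114 + 0.3333*(0.8114 - 0.6084) = 0.879
  grad(y) = -2.6937, v = y - alpha*grad = 0.9728
  prox(v) = soft_thresh(0.9728, 0.0226) = 0.9501
f(x_2) = 7*0.9501^2 - 15*0.9501 + 0.65*|0.9501| = -7.3152


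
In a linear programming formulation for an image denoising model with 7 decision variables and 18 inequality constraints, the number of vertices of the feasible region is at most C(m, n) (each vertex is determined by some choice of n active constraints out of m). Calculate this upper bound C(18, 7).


Each vertex corresponds to some choice of n active constraints out of m, so the number of vertices is at most C(m, n) = m! / (n!(m-n)!).
m = 18, n = 7
Numerator: 18 * 17 * 16 * 15 * 14 * 13 * 12
Denominator: 7! = 5040
C(18, 7) = 31824


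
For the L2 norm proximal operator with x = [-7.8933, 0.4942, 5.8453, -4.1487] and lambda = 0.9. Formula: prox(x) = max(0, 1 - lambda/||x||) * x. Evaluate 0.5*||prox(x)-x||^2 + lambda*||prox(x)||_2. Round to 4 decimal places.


Step 1: Compute ||x||.
||x|| = 10.6737
Step 2: Compute scaling factor.
scale = max(0, 1 - 0.9/10.6737) = 0.9157
Step 3: prox(x) = [-7.2277, 0.4525, 5.3524, -3.7989]
||prox(x)|| = 9.7737
Step 4: Proximal objective.
0.5*||prox-x||^2 = 0.405
lambda*||prox|| = 8.7963
Total = 9.2013


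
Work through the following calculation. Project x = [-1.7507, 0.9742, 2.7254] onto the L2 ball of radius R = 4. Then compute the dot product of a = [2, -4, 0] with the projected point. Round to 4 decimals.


Step 1: Compute ||x|| (intermediates to 6 decimals).
||x|| = sqrt((-1.7507)^2 + 0.9742^2 + 2.7254^2) = 3.382576
Step 2: Project.
Since ||x|| <= R, proj = x (no scaling needed).
proj(x) = [-1.7507, 0.9742, 2.7254]
Step 3: Dot product.
a^T * proj(x) = 2*(-1.7507) - 4*0.9742 + 0*2.7254 = -7.3982


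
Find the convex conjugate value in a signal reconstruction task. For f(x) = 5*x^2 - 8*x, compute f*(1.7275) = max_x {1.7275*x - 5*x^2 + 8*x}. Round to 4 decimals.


f*(y) = sup_x {y*x - a*x^2 - b*x} = sup_x {(y-b)*x - a*x^2}
FOC: (y - b) - 2a*x = 0 => x* = (y - b)/(2a)
x* = (1.7275 + 8)/(2*5) = 0.9728
f*(1.7275) = (y-b)^2/(4a) = (1.7275 + 8)^2/(4*5)
= 94.6243/20 = 4.7312


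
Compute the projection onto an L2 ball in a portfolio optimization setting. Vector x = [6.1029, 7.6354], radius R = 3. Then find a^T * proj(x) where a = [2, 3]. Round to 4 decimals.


Step 1: Compute ||x|| (intermediates to 6 decimals).
||x|| = sqrt(6.1029^2 + 7.6354^2) = 9.774698
Step 2: Project.
Since ||x|| > R, scale = R/||x|| = 3/9.774698 = 0.306915, proj(x) = scale * x
proj(x) = [1.873072, 2.343419]
Step 3: Dot product.
a^T * proj(x) = 2*1.873072 + 3*2.343419 = 10.7764


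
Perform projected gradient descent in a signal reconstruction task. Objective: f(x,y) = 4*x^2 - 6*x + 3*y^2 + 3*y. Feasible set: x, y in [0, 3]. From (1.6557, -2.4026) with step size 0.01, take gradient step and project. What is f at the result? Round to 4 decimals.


Step 1: Compute gradient at (1.6557, -2.4026).
grad_x = 2*4*1.6557 - 6 = 7.2456
grad_y = 2*3*-2.4026 + 3 = -11.4156
Step 2: Gradient step.
x_raw = 1.6557 - 0.01*7.2456 = 1.5832
y_raw = -2.4026 - 0.01*-11.4156 = -2.2884
Step 3: Project onto [0, 3].
x_proj = clip(1.5832) = 1.5832
y_proj = clip(-2.2884) = 0.0
Step 4: Evaluate f.
f(1.5832, 0.0) = 0.5272


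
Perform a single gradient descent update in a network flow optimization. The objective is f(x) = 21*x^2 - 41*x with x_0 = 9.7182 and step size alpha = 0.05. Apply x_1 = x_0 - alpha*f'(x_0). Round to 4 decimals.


We compute the gradient at x_0 and apply the update.
f'(x) = 42*x - 41
f'(9.7182) = 42*9.7182 - 41 = 367.1644
x_1 = 9.7182 - 0.05*367.1644 = -8.64


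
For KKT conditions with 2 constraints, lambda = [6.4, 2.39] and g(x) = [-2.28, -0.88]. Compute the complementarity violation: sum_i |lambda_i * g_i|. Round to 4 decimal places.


KKT complementary slackness check:
lambda_1 * g_1 = 6.4 * -2.28 = -14.592
lambda_2 * g_2 = 2.39 * -0.88 = -2.1032
Total violation = 14.592 + 2.1032 = 16.6952


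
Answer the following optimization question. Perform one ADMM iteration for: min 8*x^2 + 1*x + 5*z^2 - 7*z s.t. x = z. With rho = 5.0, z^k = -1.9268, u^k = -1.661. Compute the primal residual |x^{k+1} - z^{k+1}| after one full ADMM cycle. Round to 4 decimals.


ADMM iteration with rho = 5.0, z^k = -1.9268, u^k = -1.661
Step 1: x-update.
Minimize 8*x^2 + 1*x + (5.0/2)*(x + 1.9268 - 1.661)^2
FOC: (2*8 + 5.0)*x = -1 + 5.0*(-1.9268 + 1.661)
x^{k+1} = -0.1109
Step 2: z-update.
Minimize 5*z^2 - 7*z + (5.0/2)*(-0.1109 - z - 1.661)^2
FOC: (2*5 + 5.0)*z = 7 + 5.0*(-0.1109 - 1.661)
z^{k+1} = -0.124
Step 3: u-update.
u^{k+1} = -1.661 - 0.1109 + 0.124 = -1.6479
Step 4: Primal residual = |-0.1109 + 0.124| = 0.0131


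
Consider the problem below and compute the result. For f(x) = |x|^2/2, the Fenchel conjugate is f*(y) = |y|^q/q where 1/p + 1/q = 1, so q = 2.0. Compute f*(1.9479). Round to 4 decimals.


The conjugate exponent q satisfies 1/p + 1/q = 1.
p = 2, so q = 2/(2 - 1) = 2.0
|y|^q = 1.9479^2.0 = 3.7943
f*(1.9479) = 3.7943 / 2.0 = 1.8972


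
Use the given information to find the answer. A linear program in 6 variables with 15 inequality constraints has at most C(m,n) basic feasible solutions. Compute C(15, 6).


Each vertex corresponds to some choice of n active constraints out of m, so the number of vertices is at most C(m, n) = m! / (n!(m-n)!).
m = 15, n = 6
Numerator: 15 * 14 * 13 * 12 * 11 * 10
Denominator: 6! = 720
C(15, 6) = 5005


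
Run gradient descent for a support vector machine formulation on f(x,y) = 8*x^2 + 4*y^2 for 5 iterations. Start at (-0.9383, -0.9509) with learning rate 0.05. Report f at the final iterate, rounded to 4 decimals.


Gradient descent on f(x,y) = 8*x^2 + 4*y^2.
Starting point: (-0.9383, -0.9509), alpha = 0.05
Step 1: grad_x = 2*8*-0.9383 = -15.0128, grad_y = 2*4*-0.9509 = -7.6072
  x_1 = -0.9383 - 0.05*-15.0128 = -0.1877
  y_1 = -0.9509 - 0.05*-7.6072 = -0.5705
Step 2: grad_x = 2*8*-0.1877 = -3.0026, grad_y = 2*4*-0.5705 = -4.5643
  x_2 = -0.1877 - 0.05*-3.0026 = -0.0375
  y_2 = -0.5705 - 0.05*-4.5643 = -0.3423
Step 3: grad_x = 2*8*-0.0375 = -0.6005, grad_y = 2*4*-0.3423 = -2.7386
  x_3 = -0.0375 - 0.05*-0.6005 = -0.0075
  y_3 = -0.3423 - 0.05*-2.7386 = -0.2054
Step 4: grad_x = 2*8*-0.0075 = -0.1201, grad_y = 2*4*-0.2054 = -1.6432
  x_4 = -0.0075 - 0.05*-0.1201 = -0.0015
  y_4 = -0.2054 - 0.05*-1.6432 = -0.1232
Step 5: grad_x = 2*8*-0.0015 = -0.024, grad_y = 2*4*-0.1232 = -0.9859
  x_5 = -0.0015 - 0.05*-0.024 = -0.0003
  y_5 = -0.1232 - 0.05*-0.9859 = -0.0739
f(-0.0003, -0.0739) = 8*(-0.0003)^2 + 4*(-0.0739)^2 = 0.0219


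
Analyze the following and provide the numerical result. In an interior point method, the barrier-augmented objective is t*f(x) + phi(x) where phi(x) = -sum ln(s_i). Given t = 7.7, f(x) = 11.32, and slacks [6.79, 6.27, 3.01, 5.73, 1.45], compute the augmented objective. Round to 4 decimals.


Step 1: Compute log-barrier.
ln values: [1.9155, 1.8358, 1.1019, 1.7457, 0.3716]
phi = -(1.9155 + 1.8358 + 1.1019 + 1.7457 + 0.3716) = -6.9704
Step 2: Compute augmented objective.
t*f(x) = 7.7*11.32 = 87.164
Total = 87.164 - 6.9704 = 80.1936


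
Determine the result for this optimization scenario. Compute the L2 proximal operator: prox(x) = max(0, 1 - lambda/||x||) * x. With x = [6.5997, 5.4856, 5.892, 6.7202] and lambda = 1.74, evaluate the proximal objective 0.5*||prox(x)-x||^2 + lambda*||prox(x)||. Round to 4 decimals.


Step 1: Compute ||x||.
||x|| = 12.3905
Step 2: Compute scaling factor.
scale = max(0, 1 - 1.74/12.3905) = 0.8596
Step 3: prox(x) = [5.6729, 4.7153, 5.0646, 5.7765]
||prox(x)|| = 10.6505
Step 4: Proximal objective.
0.5*||prox-x||^2 = 1.5138
lambda*||prox|| = 18.5319
Total = 20.0457


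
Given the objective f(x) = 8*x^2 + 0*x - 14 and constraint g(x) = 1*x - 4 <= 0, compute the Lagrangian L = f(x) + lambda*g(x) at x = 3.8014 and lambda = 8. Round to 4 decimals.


Step 1: Evaluate f(x).
f(3.8014) = 8*3.8014^2 + 0*3.8014 - 14 = 101.6051
Step 2: Evaluate g(x).
g(3.8014) = 1*3.8014 - 4 = -0.1986
Step 3: Compute Lagrangian.
L = 101.6051 + 8*-0.1986 = 100.0163


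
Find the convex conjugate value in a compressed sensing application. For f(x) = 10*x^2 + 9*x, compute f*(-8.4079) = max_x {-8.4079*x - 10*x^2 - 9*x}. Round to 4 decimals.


f*(y) = sup_x {y*x - a*x^2 - b*x} = sup_x {(y-b)*x - a*x^2}
FOC: (y - b) - 2a*x = 0 => x* = (y - b)/(2a)
x* = (-8.4079 - 9)/(2*10) = -0.8704
f*(-8.4079) = (y-b)^2/(4a) = (-8.4079 - 9)^2/(4*10)
= 303.035/40 = 7.5759


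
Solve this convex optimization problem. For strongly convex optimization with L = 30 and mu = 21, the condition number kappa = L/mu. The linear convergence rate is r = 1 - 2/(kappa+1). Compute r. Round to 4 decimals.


Step 1: Compute the condition number.
kappa = L/mu = 30/21 = 1.4286
Step 2: Compute the convergence rate.
r = 1 - 2/(kappa + 1) = 1 - 2*mu/(L + mu) = (L - mu)/(L + mu) = 9/51 = 0.1765


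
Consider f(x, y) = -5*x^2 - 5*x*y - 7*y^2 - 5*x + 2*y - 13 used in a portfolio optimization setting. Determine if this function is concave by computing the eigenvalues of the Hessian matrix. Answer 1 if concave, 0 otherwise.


The Hessian of f(x,y) = -5*x^2 - 5*x*y - 7*y^2 - 5*x + 2*y - 13 is:
H = [[-10, -5], [-5, -14]]
Trace = -10 - 14 = -24
Determinant = -10*-14 - (-5)^2 = 115
Discriminant = (-24)^2 - 4*115 = 116.0
Eigenvalues: lambda_1 = -17.3852, lambda_2 = -6.6148
The function is concave.

1


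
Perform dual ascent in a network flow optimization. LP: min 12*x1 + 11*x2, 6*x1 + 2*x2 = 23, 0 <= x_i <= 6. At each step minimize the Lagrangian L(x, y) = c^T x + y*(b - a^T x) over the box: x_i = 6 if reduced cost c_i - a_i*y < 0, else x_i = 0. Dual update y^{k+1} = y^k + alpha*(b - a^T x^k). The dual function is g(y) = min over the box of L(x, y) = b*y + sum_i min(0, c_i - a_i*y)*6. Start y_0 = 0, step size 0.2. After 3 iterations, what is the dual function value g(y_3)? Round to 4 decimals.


Dual ascent for LP: min 12*x1 + 11*x2, 6*x1 + 2*x2 = 23, 0 <= x_i <= 6
Step 1: y^k = 0.0, reduced costs: (12.0, 11.0)
  x^k = (0.0, 0.0), subgradient = b - a^T x = 23.0
  y^{k+1} = 0.0 + 0.2*23.0 = 4.6
Step 2: y^k = 4.6, reduced costs: (-15.6, 1.8)
  x^k = (6.0, 0.0), subgradient = b - a^T x = -13.0
  y^{k+1} = 4.6 + 0.2*-13.0 = 2.0
Step 3: y^k = 2.0, reduced costs: (0.0, 7.0)
  x^k = (0.0, 0.0), subgradient = b - a^T x = 23.0
  y^{k+1} = 2.0 + 0.2*23.0 = 6.6
Dual objective at y_3 = 6.6: reduced costs (-27.6, -2.2), box minimizer x = (6.0, 6.0)
g(y_3) = b*y + (c1 - a1*y)*x1 + (c2 - a2*y)*x2 = 23*6.6 + (-27.6)*6.0 + (-2.2)*6.0 = 151.8 - 165.6 - 13.2 = -27.0


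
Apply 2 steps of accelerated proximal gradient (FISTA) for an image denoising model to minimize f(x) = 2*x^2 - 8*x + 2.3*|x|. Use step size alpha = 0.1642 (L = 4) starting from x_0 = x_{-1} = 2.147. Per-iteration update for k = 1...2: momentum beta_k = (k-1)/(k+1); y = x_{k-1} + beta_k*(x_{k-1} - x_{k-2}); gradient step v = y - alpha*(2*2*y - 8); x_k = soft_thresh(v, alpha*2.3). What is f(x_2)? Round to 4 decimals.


FISTA on f(x) = 2*x^2 - 8*x + 2.3*|x|
L = 4, alpha = 0.1642
Iteration 1: beta = 0.0, y = 2.147 + 0.0*(2.147 - 2.147) = 2.147
  grad(y) = 0.588, v = y - alpha*grad = 2.0505
  prox(v) = soft_thresh(2.0505, 0.3777) = 1.6728
Iteration 2: beta = 0.3333, y = 1.6728 + 0.3333*(1.6728 - 2.147) = 1.5147
  grad(y) = -1.9411, v = y - alpha*grad = 1.8335
  prox(v) = soft_thresh(1.8335, 0.3777) = 1.4558
f(x_2) = 2*1.4558^2 - 8*1.4558 + 2.3*|1.4558| = -4.0594


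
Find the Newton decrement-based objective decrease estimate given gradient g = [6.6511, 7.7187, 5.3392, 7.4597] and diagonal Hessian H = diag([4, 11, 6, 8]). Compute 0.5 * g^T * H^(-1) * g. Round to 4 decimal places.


Step 1: H is diagonal, so H^(-1) * g = [1.6628, 0.7017, 0.8899, 0.9325].
Step 2: g^T H^(-1) g = sum_i g_i^2 / H_ii
  = (6.6511)^2/4 + (7.7187)^2/11 + (5.3392)^2/6 + (7.4597)^2/8
  = 11.0593 + 5.4162 + 4.7512 + 6.9559 = 28.1826
Step 3: Objective decrease = 0.5 * g^T H^(-1) g = 14.0913


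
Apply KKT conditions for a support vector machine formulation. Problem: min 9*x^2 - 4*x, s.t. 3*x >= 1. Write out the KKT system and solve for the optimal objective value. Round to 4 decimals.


Step 1: Try lambda = 0 (constraint inactive).
x_unc = 4/(2*9) = 0.2222
Check: 3*0.2222 = 0.6666 < 1 -- violated!
Step 2: Constraint must be active: 3*x = 1
x* = 1/3 = 0.3333 (rounded; the exact value 1/3 is used below)
lambda = (2*9*(1/3) - 4)/3 = 0.6667
Step 3: Compute optimal value.
f(x*) = 9*(1/3)^2 - 4*(1/3) = -0.3333


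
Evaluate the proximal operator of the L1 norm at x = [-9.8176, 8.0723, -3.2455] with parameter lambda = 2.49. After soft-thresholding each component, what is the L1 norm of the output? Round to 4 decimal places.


Soft-thresholding with lambda = 2.49:
prox(-9.8176) = sign(-9.8176)*max(|-9.8176| - 2.49, 0) = -7.3276
prox(8.0723) = sign(8.0723)*max(|8.0723| - 2.49, 0) = 5.5823
prox(-3.2455) = sign(-3.2455)*max(|-3.2455| - 2.49, 0) = -0.7555
prox(x) = [-7.3276, 5.5823, -0.7555]
||prox(x)||_1 = 7.3276 + 5.5823 + 0.7555 = 13.6654


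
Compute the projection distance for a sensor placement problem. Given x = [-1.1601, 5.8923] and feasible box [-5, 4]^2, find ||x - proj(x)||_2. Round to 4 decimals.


Project each component onto [-5, 4].
clip(-1.1601) = -1.1601, clip(5.8923) = 4.0
Projection = [-1.1601, 4.0]
Squared diffs: [0.0, 3.5808]
Distance = sqrt(3.5808) = 1.8923


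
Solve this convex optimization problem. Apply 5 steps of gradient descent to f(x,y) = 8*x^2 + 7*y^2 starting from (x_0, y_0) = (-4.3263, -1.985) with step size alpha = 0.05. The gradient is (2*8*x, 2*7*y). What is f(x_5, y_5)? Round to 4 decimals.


Gradient descent on f(x,y) = 8*x^2 + 7*y^2.
Starting point: (-4.3263, -1.985), alpha = 0.05
Step 1: grad_x = 2*8*-4.3263 = -69.2208, grad_y = 2*7*-1.985 = -27.79
  x_1 = -4.3263 - 0.05*-69.2208 = -0.8653
  y_1 = -1.985 - 0.05*-27.79 = -0.5955
Step 2: grad_x = 2*8*-0.8653 = -13.8442, grad_y = 2*7*-0.5955 = -8.337
  x_2 = -0.8653 - 0.05*-13.8442 = -0.1731
  y_2 = -0.5955 - 0.05*-8.337 = -0.1787
Step 3: grad_x = 2*8*-0.1731 = -2.7688, grad_y = 2*7*-0.1787 = -2.5011
  x_3 = -0.1731 - 0.05*-2.7688 = -0.0346
  y_3 = -0.1787 - 0.05*-2.5011 = -0.0536
Step 4: grad_x = 2*8*-0.0346 = -0.5538, grad_y = 2*7*-0.0536 = -0.7503
  x_4 = -0.0346 - 0.05*-0.5538 = -0.0069
  y_4 = -0.0536 - 0.05*-0.7503 = -0.0161
Step 5: grad_x = 2*8*-0.0069 = -0.1108, grad_y = 2*7*-0.0161 = -0.2251
  x_5 = -0.0069 - 0.05*-0.1108 = -0.0014
  y_5 = -0.0161 - 0.05*-0.2251 = -0.0048
f(-0.0014, -0.0048) = 8*(-0.0014)^2 + 7*(-0.0048)^2 = 0.0002


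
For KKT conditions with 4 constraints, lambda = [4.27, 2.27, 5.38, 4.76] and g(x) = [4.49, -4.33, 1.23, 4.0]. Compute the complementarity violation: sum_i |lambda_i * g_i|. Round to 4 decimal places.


KKT complementary slackness check:
lambda_1 * g_1 = 4.27 * 4.49 = 19.1723
lambda_2 * g_2 = 2.27 * -4.33 = -9.8291
lambda_3 * g_3 = 5.38 * 1.23 = 6.6174
lambda_4 * g_4 = 4.76 * 4.0 = 19.04
Total violation = 19.1723 + 9.8291 + 6.6174 + 19.04 = 54.6588


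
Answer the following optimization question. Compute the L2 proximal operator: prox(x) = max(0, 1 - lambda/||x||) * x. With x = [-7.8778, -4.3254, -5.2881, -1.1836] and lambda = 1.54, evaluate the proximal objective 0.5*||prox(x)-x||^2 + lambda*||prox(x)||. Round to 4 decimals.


Step 1: Compute ||x||.
||x|| = 10.4945
Step 2: Compute scaling factor.
scale = max(0, 1 - 1.54/10.4945) = 0.8533
Step 3: prox(x) = [-6.7218, -3.6907, -4.5121, -1.0099]
||prox(x)|| = 8.9545
Step 4: Proximal objective.
0.5*||prox-x||^2 = 1.1858
lambda*||prox|| = 13.7899
Total = 14.9757


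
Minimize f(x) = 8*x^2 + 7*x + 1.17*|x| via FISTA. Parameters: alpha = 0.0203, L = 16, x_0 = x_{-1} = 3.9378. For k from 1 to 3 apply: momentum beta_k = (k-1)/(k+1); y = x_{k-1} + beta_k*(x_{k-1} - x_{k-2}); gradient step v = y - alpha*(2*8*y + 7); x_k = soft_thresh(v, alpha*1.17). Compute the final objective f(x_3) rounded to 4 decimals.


FISTA on f(x) = 8*x^2 + 7*x + 1.17*|x|
L = 16, alpha = 0.0203
Iteration 1: beta = 0.0, y = 3.9378 + 0.0*(3.9378 - 3.9378) = 3.9378
  grad(y) = 70.0048, v = y - alpha*grad = 2.5167
  prox(v) = soft_thresh(2.5167, 0.0238) = 2.493
Iteration 2: beta = 0.3333, y = 2.493 + 0.3333*(2.493 - 3.9378) = 2.0113
  grad(y) = 39.1814, v = y - alpha*grad = 1.216
  prox(v) = soft_thresh(1.216, 0.0238) = 1.1922
Iteration 3: beta = 0.5, y = 1.1922 + 0.5*(1.1922 - 2.493) = 0.5418
  grad(y) = 15.6693, v = y - alpha*grad = 0.2237
  prox(v) = soft_thresh(0.2237, 0.0238) = 0.2
f(x_3) = 8*0.2^2 + 7*0.2 + 1.17*|0.2| = 1.9539


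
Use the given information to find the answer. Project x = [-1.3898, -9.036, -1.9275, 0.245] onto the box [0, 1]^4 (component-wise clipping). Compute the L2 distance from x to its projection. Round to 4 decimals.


Project each component onto [0, 1].
clip(-1.3898) = 0.0, clip(-9.036) = 0.0, clip(-1.9275) = 0.0, clip(0.245) = 0.245
Projection = [0.0, 0.0, 0.0, 0.245]
Squared diffs: [1.9315, 81.6493, 3.7153, 0.0]
Distance = sqrt(87.2961) = 9.3432


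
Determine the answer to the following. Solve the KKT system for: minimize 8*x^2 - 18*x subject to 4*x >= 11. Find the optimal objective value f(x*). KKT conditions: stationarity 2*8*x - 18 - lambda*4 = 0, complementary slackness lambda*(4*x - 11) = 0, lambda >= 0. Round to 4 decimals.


Step 1: Try lambda = 0 (constraint inactive).
x_unc = 18/(2*8) = 1.125
Check: 4*1.125 = 4.5 < 11 -- violated!
Step 2: Constraint must be active: 4*x = 11
x* = 11/4 = 2.75
lambda = (2*8*2.75 - 18)/4 = 6.5
Step 3: Compute optimal value.
f(x*) = 8*2.75^2 - 18*2.75 = 11.0


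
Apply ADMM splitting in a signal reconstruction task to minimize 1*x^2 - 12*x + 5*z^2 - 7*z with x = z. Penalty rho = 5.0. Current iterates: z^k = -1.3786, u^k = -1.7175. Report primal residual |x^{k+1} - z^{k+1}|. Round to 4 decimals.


ADMM iteration with rho = 5.0, z^k = -1.3786, u^k = -1.7175
Step 1: x-update.
Minimize 1*x^2 - 12*x + (5.0/2)*(x + 1.3786 - 1.7175)^2
FOC: (2*1 + 5.0)*x = 12 + 5.0*(-1.3786 + 1.7175)
x^{k+1} = 1.9564
Step 2: z-update.
Minimize 5*z^2 - 7*z + (5.0/2)*(1.9564 - z - 1.7175)^2
FOC: (2*5 + 5.0)*z = 7 + 5.0*(1.9564 - 1.7175)
z^{k+1} = 0.5463
Step 3: u-update.
u^{k+1} = -1.7175 + 1.9564 - 0.5463 = -0.3074
Step 4: Primal residual = |1.9564 - 0.5463| = 1.4101


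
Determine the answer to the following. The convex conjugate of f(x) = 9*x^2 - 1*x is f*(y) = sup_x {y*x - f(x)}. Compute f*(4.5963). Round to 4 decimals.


f*(y) = sup_x {y*x - a*x^2 - b*x} = sup_x {(y-b)*x - a*x^2}
FOC: (y - b) - 2a*x = 0 => x* = (y - b)/(2a)
x* = (4.5963 + 1)/(2*9) = 0.3109
f*(4.5963) = (y-b)^2/(4a) = (4.5963 + 1)^2/(4*9)
= 31.3186/36 = 0.87


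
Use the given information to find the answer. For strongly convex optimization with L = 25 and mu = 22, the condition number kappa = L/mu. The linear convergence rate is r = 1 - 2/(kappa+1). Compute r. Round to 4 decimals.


Step 1: Compute the condition number.
kappa = L/mu = 25/22 = 1.1364
Step 2: Compute the convergence rate.
r = 1 - 2/(kappa + 1) = 1 - 2*mu/(L + mu) = (L - mu)/(L + mu) = 3/47 = 0.0638


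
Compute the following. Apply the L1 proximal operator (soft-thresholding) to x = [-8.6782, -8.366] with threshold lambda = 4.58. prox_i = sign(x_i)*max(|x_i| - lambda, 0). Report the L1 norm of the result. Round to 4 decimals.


Soft-thresholding with lambda = 4.58:
prox(-8.6782) = sign(-8.6782)*max(|-8.6782| - 4.58, 0) = -4.0982
prox(-8.366) = sign(-8.366)*max(|-8.366| - 4.58, 0) = -3.786
prox(x) = [-4.0982, -3.786]
||prox(x)||_1 = 4.0982 + 3.786 = 7.8842


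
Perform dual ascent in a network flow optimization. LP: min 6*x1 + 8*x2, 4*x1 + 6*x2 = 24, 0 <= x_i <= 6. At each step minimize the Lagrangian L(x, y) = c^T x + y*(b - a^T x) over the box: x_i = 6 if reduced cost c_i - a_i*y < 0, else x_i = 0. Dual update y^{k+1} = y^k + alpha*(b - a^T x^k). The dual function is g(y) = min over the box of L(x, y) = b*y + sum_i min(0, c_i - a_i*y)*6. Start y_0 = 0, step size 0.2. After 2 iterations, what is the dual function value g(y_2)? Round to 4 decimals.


Dual ascent for LP: min 6*x1 + 8*x2, 4*x1 + 6*x2 = 24, 0 <= x_i <= 6
Step 1: y^k = 0.0, reduced costs: (6.0, 8.0)
  x^k = (0.0, 0.0), subgradient = b - a^T x = 24.0
  y^{k+1} = 0.0 + 0.2*24.0 = 4.8
Step 2: y^k = 4.8, reduced costs: (-13.2, -20.8)
  x^k = (6.0, 6.0), subgradient = b - a^T x = -36.0
  y^{k+1} = 4.8 + 0.2*-36.0 = -2.4
Dual objective at y_2 = -2.4: reduced costs (15.6, 22.4), box minimizer x = (0.0, 0.0)
g(y_2) = b*y + (c1 - a1*y)*x1 + (c2 - a2*y)*x2 = 24*(-2.4) + 15.6*0.0 + 22.4*0.0 = -57.6 + 0.0 + 0.0 = -57.6


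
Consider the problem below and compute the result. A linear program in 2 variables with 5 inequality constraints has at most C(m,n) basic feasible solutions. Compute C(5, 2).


Each vertex corresponds to some choice of n active constraints out of m, so the number of vertices is at most C(m, n) = m! / (n!(m-n)!).
m = 5, n = 2
Numerator: 5 * 4
Denominator: 2! = 2
C(5, 2) = 10
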